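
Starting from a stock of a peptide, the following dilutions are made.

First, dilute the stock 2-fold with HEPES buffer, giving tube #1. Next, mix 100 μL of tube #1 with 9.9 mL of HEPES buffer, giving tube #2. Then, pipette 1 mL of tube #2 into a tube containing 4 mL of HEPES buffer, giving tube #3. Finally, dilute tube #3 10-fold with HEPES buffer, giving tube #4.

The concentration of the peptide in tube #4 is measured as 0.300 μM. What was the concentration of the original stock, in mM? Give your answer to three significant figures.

Step 1: 2-fold → factor 2
Step 2: 100 μL + 9.9 mL = 10000 μL total → factor 10000/100 = 100
Step 3: 1 mL + 4 mL = 5 mL total → factor 5/1 = 5
Step 4: 10-fold → factor 10
Overall dilution factor = 2 × 100 × 5 × 10 = 10000
Stock = 0.300 μM × 10000 = 3000 μM = 3.00 mM

3.00 mM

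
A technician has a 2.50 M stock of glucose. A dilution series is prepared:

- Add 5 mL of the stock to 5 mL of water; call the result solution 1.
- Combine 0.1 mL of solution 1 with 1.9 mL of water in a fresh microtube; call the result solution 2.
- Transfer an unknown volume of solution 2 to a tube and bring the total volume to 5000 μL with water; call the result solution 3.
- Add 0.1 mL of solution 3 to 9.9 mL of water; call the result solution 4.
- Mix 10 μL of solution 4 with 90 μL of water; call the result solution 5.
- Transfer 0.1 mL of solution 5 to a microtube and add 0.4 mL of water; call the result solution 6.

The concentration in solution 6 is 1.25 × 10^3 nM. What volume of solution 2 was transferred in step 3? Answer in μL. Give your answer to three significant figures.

500 μL

Step 1: 5 mL + 5 mL = 10 mL total → factor 10/5 = 2
Step 2: 0.1 mL + 1.9 mL = 2 mL total → factor 2/0.1 = 20
Step 3: v brought to 5000 μL → factor = 5000 μL/v
Step 4: 0.1 mL + 9.9 mL = 10 mL total → factor 10/0.1 = 100
Step 5: 10 μL + 90 μL = 100 μL total → factor 100/10 = 10
Step 6: 0.1 mL + 0.4 mL = 0.5 mL total → factor 0.5/0.1 = 5
Product of known-step factors = 2 × 10^5
Overall factor = 2.50 M / (1.25 × 10^3 nM) = 2 × 10^6
Step-3 factor = 2 × 10^6 / 2 × 10^5 = 10
v = 5000 μL / 10 = 500 μL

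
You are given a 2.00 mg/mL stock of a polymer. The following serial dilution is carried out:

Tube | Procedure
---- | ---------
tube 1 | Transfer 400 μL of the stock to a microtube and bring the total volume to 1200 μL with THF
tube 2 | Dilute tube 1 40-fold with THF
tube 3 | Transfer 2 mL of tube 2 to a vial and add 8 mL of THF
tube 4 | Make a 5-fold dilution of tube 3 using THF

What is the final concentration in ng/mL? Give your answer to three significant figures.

Step 1: 400 μL brought to 1200 μL → factor 1200/400 = 3
Step 2: 40-fold → factor 40
Step 3: 2 mL + 8 mL = 10 mL total → factor 10/2 = 5
Step 4: 5-fold → factor 5
Overall dilution factor = 3 × 40 × 5 × 5 = 3000
Final = 2.00 mg/mL / 3000 = 0.0006667 mg/mL = 667 ng/mL

667 ng/mL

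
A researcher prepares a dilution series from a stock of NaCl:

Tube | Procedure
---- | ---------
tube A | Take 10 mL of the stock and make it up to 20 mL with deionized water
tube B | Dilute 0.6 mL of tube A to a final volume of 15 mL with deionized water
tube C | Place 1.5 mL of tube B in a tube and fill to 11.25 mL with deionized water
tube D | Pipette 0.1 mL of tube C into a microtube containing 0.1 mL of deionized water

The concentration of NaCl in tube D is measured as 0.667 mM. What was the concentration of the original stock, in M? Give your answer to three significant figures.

Step 1: 10 mL brought to 20 mL → factor 20/10 = 2
Step 2: 0.6 mL brought to 15 mL → factor 15/0.6 = 25
Step 3: 1.5 mL brought to 11.25 mL → factor 11.25/1.5 = 7.5
Step 4: 0.1 mL + 0.1 mL = 0.2 mL total → factor 0.2/0.1 = 2
Overall dilution factor = 2 × 25 × 7.5 × 2 = 750
Stock = 0.667 mM × 750 = 500.2 mM = 0.500 M

0.500 M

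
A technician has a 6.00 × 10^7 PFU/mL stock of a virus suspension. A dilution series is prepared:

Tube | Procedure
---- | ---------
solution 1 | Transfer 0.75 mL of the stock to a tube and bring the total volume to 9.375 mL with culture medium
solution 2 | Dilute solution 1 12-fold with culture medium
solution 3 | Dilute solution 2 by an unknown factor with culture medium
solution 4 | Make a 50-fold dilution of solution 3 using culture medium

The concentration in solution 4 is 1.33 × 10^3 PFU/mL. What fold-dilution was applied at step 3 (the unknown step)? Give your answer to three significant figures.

6.02-fold

Step 1: 0.75 mL brought to 9.375 mL → factor 9.375/0.75 = 12.5
Step 2: 12-fold → factor 12
Step 3: unknown factor x
Step 4: 50-fold → factor 50
Product of known-step factors = 7500
Overall factor = 6.00 × 10^7 PFU/mL / (1.33 × 10^3 PFU/mL) = 45113
x = 45113 / 7500 = 6.02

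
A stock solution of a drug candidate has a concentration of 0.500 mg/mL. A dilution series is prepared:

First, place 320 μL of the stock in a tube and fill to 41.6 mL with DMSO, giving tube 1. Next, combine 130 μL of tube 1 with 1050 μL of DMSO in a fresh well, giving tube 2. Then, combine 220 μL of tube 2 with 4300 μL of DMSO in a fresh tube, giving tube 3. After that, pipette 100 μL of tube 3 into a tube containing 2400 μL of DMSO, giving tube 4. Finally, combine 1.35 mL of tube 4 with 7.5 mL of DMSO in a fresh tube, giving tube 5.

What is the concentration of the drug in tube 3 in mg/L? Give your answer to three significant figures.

0.0206 mg/L

Step 1: 320 μL brought to 41.6 mL → factor 41600/320 = 130
Step 2: 130 μL + 1050 μL = 1180 μL total → factor 1180/130 = 9.0769
Step 3: 220 μL + 4300 μL = 4520 μL total → factor 4520/220 = 20.545
Dilution factor through tube 3 = 130 × 9.0769 × 20.545 = 24244
[tube 3] = 0.500 mg/mL / 24244 = 2.062 × 10^-5 mg/mL = 0.0206 mg/L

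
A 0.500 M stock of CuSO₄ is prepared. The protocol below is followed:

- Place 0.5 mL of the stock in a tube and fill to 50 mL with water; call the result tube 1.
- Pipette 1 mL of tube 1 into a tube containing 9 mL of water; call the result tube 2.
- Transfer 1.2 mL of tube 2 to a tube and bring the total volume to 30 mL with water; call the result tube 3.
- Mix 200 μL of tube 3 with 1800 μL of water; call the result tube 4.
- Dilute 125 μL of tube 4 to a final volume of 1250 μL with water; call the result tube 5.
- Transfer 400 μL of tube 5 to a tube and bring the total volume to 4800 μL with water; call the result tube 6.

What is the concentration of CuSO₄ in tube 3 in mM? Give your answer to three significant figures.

0.0200 mM

Step 1: 0.5 mL brought to 50 mL → factor 50/0.5 = 100
Step 2: 1 mL + 9 mL = 10 mL total → factor 10/1 = 10
Step 3: 1.2 mL brought to 30 mL → factor 30/1.2 = 25
Dilution factor through tube 3 = 100 × 10 × 25 = 25000
[tube 3] = 0.500 M / 25000 = 2.000 × 10^-5 M = 0.0200 mM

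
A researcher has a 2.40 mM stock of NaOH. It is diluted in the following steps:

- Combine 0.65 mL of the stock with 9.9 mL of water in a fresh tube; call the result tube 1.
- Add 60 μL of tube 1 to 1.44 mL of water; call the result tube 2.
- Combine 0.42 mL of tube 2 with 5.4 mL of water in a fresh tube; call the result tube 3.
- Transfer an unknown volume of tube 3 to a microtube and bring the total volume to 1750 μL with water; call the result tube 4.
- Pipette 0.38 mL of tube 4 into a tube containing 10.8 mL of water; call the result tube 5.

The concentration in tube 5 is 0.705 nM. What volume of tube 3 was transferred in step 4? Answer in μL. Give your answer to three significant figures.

85.0 μL

Step 1: 0.65 mL + 9.9 mL = 10.55 mL total → factor 10.55/0.65 = 16.231
Step 2: 60 μL + 1.44 mL = 1500 μL total → factor 1500/60 = 25
Step 3: 0.42 mL + 5.4 mL = 5.82 mL total → factor 5.82/0.42 = 13.857
Step 4: v brought to 1750 μL → factor = 1750 μL/v
Step 5: 0.38 mL + 10.8 mL = 11.18 mL total → factor 11.18/0.38 = 29.421
Product of known-step factors = 1.6543 × 10^5
Overall factor = 2.40 mM / (0.705 nM) = 3.4043 × 10^6
Step-4 factor = 3.4043 × 10^6 / 1.6543 × 10^5 = 20.578
v = 1750 μL / 20.578 = 85.0 μL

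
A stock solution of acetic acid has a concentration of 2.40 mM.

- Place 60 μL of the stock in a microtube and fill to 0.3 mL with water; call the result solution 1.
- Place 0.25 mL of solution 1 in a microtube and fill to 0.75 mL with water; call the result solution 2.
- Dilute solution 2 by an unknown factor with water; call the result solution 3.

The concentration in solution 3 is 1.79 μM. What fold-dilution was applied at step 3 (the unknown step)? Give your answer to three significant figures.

89.4-fold

Step 1: 60 μL brought to 0.3 mL → factor 300/60 = 5
Step 2: 0.25 mL brought to 0.75 mL → factor 0.75/0.25 = 3
Step 3: unknown factor x
Product of known-step factors = 15
Overall factor = 2.40 mM / (1.79 μM) = 1340.8
x = 1340.8 / 15 = 89.4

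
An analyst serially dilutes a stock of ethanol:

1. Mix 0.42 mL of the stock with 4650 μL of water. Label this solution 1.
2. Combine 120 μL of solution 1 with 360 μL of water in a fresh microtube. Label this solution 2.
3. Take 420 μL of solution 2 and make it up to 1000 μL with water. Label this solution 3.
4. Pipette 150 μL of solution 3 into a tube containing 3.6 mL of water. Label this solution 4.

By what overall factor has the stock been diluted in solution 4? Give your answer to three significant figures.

2.87 × 10^3

Step 1: 0.42 mL + 4650 μL = 5.07 mL total → factor 5.07/0.42 = 12.071
Step 2: 120 μL + 360 μL = 480 μL total → factor 480/120 = 4
Step 3: 420 μL brought to 1000 μL → factor 1000/420 = 2.381
Step 4: 150 μL + 3.6 mL = 3750 μL total → factor 3750/150 = 25
Overall dilution factor = 12.071 × 4 × 2.381 × 25 = 2874.1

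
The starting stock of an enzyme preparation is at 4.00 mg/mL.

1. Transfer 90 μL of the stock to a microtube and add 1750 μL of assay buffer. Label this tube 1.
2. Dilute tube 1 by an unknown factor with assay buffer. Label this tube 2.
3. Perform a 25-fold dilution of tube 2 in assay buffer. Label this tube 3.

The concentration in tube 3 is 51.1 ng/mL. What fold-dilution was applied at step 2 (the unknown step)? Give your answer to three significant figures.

Step 1: 90 μL + 1750 μL = 1840 μL total → factor 1840/90 = 20.444
Step 2: unknown factor x
Step 3: 25-fold → factor 25
Product of known-step factors = 511.11
Overall factor = 4.00 mg/mL / (51.1 ng/mL) = 78278
x = 78278 / 511.11 = 153

153-fold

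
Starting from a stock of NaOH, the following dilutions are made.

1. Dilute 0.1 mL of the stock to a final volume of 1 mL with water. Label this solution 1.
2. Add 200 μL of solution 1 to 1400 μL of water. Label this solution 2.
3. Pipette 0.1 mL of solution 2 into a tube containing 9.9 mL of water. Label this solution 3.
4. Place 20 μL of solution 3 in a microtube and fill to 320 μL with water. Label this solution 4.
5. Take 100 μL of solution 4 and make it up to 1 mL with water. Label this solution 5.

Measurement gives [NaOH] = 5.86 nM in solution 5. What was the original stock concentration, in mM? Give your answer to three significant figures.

Step 1: 0.1 mL brought to 1 mL → factor 1/0.1 = 10
Step 2: 200 μL + 1400 μL = 1600 μL total → factor 1600/200 = 8
Step 3: 0.1 mL + 9.9 mL = 10 mL total → factor 10/0.1 = 100
Step 4: 20 μL brought to 320 μL → factor 320/20 = 16
Step 5: 100 μL brought to 1 mL → factor 1000/100 = 10
Overall dilution factor = 10 × 8 × 100 × 16 × 10 = 1.28 × 10^6
Stock = 5.86 nM × 1.28 × 10^6 = 7.501 × 10^6 nM = 7.50 mM

7.50 mM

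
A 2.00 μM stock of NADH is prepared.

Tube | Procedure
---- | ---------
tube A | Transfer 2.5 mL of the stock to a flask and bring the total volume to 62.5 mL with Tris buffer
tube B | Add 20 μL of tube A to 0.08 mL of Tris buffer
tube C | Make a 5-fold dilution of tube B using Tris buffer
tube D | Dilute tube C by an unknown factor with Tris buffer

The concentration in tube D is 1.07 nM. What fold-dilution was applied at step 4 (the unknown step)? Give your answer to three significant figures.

Step 1: 2.5 mL brought to 62.5 mL → factor 62.5/2.5 = 25
Step 2: 20 μL + 0.08 mL = 100 μL total → factor 100/20 = 5
Step 3: 5-fold → factor 5
Step 4: unknown factor x
Product of known-step factors = 625
Overall factor = 2.00 μM / (1.07 nM) = 1869.2
x = 1869.2 / 625 = 2.99

2.99-fold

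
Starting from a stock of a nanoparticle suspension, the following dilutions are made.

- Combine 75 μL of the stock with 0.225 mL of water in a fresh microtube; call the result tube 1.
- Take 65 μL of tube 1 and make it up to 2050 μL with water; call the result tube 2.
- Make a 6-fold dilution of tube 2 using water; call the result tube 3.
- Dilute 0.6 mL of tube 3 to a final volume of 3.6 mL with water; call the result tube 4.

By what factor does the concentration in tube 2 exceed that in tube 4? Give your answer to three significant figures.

Step 1: 75 μL + 0.225 mL = 300 μL total → factor 300/75 = 4
Step 2: 65 μL brought to 2050 μL → factor 2050/65 = 31.538
Step 3: 6-fold → factor 6
Step 4: 0.6 mL brought to 3.6 mL → factor 3.6/0.6 = 6
Dilution factor to tube 2 = 126.15; to tube 4 = 4541.5
[tube 2]/[tube 4] = (factor to tube 4)/(factor to tube 2) = 4541.5/126.15 = 36.0

36.0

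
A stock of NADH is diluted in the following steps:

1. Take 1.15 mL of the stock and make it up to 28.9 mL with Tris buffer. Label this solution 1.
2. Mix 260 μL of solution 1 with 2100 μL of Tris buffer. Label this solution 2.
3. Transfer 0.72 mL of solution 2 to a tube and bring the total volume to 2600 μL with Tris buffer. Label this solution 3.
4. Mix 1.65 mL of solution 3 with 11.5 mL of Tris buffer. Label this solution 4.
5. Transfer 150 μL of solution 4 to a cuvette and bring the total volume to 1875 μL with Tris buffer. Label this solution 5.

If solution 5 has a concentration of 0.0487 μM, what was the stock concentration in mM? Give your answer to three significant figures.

Step 1: 1.15 mL brought to 28.9 mL → factor 28.9/1.15 = 25.13
Step 2: 260 μL + 2100 μL = 2360 μL total → factor 2360/260 = 9.0769
Step 3: 0.72 mL brought to 2600 μL → factor 2.6/0.72 = 3.6111
Step 4: 1.65 mL + 11.5 mL = 13.15 mL total → factor 13.15/1.65 = 7.9697
Step 5: 150 μL brought to 1875 μL → factor 1875/150 = 12.5
Overall dilution factor = 25.13 × 9.0769 × 3.6111 × 7.9697 × 12.5 = 82060
Stock = 0.0487 μM × 82060 = 3996 μM = 4.00 mM

4.00 mM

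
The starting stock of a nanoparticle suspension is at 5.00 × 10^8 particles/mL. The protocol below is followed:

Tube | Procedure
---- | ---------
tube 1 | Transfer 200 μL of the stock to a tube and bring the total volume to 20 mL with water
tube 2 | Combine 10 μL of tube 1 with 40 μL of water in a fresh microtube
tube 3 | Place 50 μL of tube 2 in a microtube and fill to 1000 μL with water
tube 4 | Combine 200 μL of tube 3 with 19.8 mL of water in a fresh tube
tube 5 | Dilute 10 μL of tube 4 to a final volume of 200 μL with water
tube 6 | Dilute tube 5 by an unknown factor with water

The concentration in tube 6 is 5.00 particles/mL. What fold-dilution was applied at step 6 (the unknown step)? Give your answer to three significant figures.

5.00-fold

Step 1: 200 μL brought to 20 mL → factor 20000/200 = 100
Step 2: 10 μL + 40 μL = 50 μL total → factor 50/10 = 5
Step 3: 50 μL brought to 1000 μL → factor 1000/50 = 20
Step 4: 200 μL + 19.8 mL = 20000 μL total → factor 20000/200 = 100
Step 5: 10 μL brought to 200 μL → factor 200/10 = 20
Step 6: unknown factor x
Product of known-step factors = 2 × 10^7
Overall factor = 5.00 × 10^8 particles/mL / (5.00 particles/mL) = 1 × 10^8
x = 1 × 10^8 / 2 × 10^7 = 5.00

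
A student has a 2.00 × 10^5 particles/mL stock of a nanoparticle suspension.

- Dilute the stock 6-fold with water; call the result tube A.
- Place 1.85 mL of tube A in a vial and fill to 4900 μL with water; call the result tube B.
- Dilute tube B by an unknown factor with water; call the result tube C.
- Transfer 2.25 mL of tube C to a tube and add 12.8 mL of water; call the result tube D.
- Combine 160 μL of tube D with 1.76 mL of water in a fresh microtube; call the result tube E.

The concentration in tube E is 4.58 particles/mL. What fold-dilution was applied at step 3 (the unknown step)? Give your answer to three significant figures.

Step 1: 6-fold → factor 6
Step 2: 1.85 mL brought to 4900 μL → factor 4.9/1.85 = 2.6486
Step 3: unknown factor x
Step 4: 2.25 mL + 12.8 mL = 15.05 mL total → factor 15.05/2.25 = 6.6889
Step 5: 160 μL + 1.76 mL = 1920 μL total → factor 1920/160 = 12
Product of known-step factors = 1275.6
Overall factor = 2.00 × 10^5 particles/mL / (4.58 particles/mL) = 43668
x = 43668 / 1275.6 = 34.2

34.2-fold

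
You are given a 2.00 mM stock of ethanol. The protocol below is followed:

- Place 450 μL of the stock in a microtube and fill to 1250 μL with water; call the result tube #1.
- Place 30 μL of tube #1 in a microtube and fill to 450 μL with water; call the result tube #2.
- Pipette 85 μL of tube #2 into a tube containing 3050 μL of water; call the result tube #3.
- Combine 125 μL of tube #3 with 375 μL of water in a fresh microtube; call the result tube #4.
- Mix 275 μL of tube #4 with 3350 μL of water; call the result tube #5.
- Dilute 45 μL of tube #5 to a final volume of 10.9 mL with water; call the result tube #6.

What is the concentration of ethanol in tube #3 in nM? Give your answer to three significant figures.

1.30 × 10^3 nM

Step 1: 450 μL brought to 1250 μL → factor 1250/450 = 2.7778
Step 2: 30 μL brought to 450 μL → factor 450/30 = 15
Step 3: 85 μL + 3050 μL = 3135 μL total → factor 3135/85 = 36.882
Dilution factor through tube #3 = 2.7778 × 15 × 36.882 = 1536.8
[tube #3] = 2.00 mM / 1536.8 = 0.001301 mM = 1.30 × 10^3 nM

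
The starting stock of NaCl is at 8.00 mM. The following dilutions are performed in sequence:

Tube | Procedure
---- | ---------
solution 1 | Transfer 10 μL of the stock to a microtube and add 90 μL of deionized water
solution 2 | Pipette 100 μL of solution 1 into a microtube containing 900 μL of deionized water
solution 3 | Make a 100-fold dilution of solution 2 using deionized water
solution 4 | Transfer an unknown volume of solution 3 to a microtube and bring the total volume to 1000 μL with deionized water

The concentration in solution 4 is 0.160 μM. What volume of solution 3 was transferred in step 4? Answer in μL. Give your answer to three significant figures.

200 μL

Step 1: 10 μL + 90 μL = 100 μL total → factor 100/10 = 10
Step 2: 100 μL + 900 μL = 1000 μL total → factor 1000/100 = 10
Step 3: 100-fold → factor 100
Step 4: v brought to 1000 μL → factor = 1000 μL/v
Product of known-step factors = 10000
Overall factor = 8.00 mM / (0.160 μM) = 50000
Step-4 factor = 50000 / 10000 = 5
v = 1000 μL / 5 = 200 μL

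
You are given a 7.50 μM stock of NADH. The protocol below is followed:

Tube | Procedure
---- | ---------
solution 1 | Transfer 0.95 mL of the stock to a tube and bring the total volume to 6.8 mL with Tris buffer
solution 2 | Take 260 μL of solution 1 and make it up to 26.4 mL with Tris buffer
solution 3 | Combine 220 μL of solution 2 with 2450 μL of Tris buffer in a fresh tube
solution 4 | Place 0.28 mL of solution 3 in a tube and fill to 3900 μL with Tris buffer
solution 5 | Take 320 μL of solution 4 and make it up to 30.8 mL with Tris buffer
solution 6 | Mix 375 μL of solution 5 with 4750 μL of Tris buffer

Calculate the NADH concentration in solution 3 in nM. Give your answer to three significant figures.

0.850 nM

Step 1: 0.95 mL brought to 6.8 mL → factor 6.8/0.95 = 7.1579
Step 2: 260 μL brought to 26.4 mL → factor 26400/260 = 101.54
Step 3: 220 μL + 2450 μL = 2670 μL total → factor 2670/220 = 12.136
Dilution factor through solution 3 = 7.1579 × 101.54 × 12.136 = 8820.7
[solution 3] = 7.50 μM / 8820.7 = 0.0008503 μM = 0.850 nM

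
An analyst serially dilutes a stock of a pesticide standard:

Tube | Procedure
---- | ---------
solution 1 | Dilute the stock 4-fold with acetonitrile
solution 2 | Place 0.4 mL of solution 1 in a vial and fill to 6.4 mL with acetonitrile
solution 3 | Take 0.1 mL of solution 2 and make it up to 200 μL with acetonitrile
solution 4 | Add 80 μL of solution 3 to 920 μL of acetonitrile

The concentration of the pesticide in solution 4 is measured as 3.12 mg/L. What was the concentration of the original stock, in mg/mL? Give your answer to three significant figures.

Step 1: 4-fold → factor 4
Step 2: 0.4 mL brought to 6.4 mL → factor 6.4/0.4 = 16
Step 3: 0.1 mL brought to 200 μL → factor 0.2/0.1 = 2
Step 4: 80 μL + 920 μL = 1000 μL total → factor 1000/80 = 12.5
Overall dilution factor = 4 × 16 × 2 × 12.5 = 1600
Stock = 3.12 mg/L × 1600 = 4992 mg/L = 4.99 mg/mL

4.99 mg/mL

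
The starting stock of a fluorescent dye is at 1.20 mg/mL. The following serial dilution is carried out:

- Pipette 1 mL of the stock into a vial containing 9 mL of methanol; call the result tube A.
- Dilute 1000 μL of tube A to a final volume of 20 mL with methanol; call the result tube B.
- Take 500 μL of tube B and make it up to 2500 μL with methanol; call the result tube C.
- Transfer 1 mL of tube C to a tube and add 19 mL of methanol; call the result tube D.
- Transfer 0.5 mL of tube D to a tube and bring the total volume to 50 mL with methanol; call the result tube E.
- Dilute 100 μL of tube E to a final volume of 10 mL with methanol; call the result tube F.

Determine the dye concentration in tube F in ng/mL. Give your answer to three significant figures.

Step 1: 1 mL + 9 mL = 10 mL total → factor 10/1 = 10
Step 2: 1000 μL brought to 20 mL → factor 20000/1000 = 20
Step 3: 500 μL brought to 2500 μL → factor 2500/500 = 5
Step 4: 1 mL + 19 mL = 20 mL total → factor 20/1 = 20
Step 5: 0.5 mL brought to 50 mL → factor 50/0.5 = 100
Step 6: 100 μL brought to 10 mL → factor 10000/100 = 100
Overall dilution factor = 10 × 20 × 5 × 20 × 100 × 100 = 2 × 10^8
Final = 1.20 mg/mL / 2 × 10^8 = 6.000 × 10^-9 mg/mL = 0.00600 ng/mL

0.00600 ng/mL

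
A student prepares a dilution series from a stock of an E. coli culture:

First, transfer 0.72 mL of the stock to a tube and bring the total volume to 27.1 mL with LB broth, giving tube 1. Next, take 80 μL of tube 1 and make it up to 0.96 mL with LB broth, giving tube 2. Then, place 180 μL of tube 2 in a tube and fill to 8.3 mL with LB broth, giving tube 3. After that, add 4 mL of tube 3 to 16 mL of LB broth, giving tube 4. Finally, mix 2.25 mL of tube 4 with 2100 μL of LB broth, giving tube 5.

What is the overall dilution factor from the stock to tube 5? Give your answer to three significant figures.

Step 1: 0.72 mL brought to 27.1 mL → factor 27.1/0.72 = 37.639
Step 2: 80 μL brought to 0.96 mL → factor 960/80 = 12
Step 3: 180 μL brought to 8.3 mL → factor 8300/180 = 46.111
Step 4: 4 mL + 16 mL = 20 mL total → factor 20/4 = 5
Step 5: 2.25 mL + 2100 μL = 4.35 mL total → factor 4.35/2.25 = 1.9333
Overall dilution factor = 37.639 × 12 × 46.111 × 5 × 1.9333 = 2.0133 × 10^5

2.01 × 10^5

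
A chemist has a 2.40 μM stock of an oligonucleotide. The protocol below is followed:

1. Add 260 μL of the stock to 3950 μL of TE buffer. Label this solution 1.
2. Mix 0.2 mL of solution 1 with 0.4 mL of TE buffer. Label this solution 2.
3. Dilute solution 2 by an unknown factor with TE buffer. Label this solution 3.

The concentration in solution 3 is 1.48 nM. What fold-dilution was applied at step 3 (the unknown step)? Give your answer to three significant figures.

33.4-fold

Step 1: 260 μL + 3950 μL = 4210 μL total → factor 4210/260 = 16.192
Step 2: 0.2 mL + 0.4 mL = 0.6 mL total → factor 0.6/0.2 = 3
Step 3: unknown factor x
Product of known-step factors = 48.577
Overall factor = 2.40 μM / (1.48 nM) = 1621.6
x = 1621.6 / 48.577 = 33.4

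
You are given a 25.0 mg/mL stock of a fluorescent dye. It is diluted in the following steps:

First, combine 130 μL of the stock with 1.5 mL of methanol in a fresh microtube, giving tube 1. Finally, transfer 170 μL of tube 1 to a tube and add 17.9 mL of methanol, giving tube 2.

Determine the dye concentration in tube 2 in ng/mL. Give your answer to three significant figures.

Step 1: 130 μL + 1.5 mL = 1630 μL total → factor 1630/130 = 12.538
Step 2: 170 μL + 17.9 mL = 18070 μL total → factor 18070/170 = 106.29
Overall dilution factor = 12.538 × 106.29 = 1332.8
Final = 25.0 mg/mL / 1332.8 = 0.01876 mg/mL = 1.88 × 10^4 ng/mL

1.88 × 10^4 ng/mL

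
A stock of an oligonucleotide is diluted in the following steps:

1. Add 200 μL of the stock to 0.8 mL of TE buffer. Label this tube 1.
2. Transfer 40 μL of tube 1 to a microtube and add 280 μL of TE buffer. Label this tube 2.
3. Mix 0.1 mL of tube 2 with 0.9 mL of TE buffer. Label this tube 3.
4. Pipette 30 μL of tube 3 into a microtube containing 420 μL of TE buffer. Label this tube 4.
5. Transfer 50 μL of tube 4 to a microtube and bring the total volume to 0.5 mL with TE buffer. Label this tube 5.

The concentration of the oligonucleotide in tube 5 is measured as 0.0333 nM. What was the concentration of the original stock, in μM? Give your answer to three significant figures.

Step 1: 200 μL + 0.8 mL = 1000 μL total → factor 1000/200 = 5
Step 2: 40 μL + 280 μL = 320 μL total → factor 320/40 = 8
Step 3: 0.1 mL + 0.9 mL = 1 mL total → factor 1/0.1 = 10
Step 4: 30 μL + 420 μL = 450 μL total → factor 450/30 = 15
Step 5: 50 μL brought to 0.5 mL → factor 500/50 = 10
Overall dilution factor = 5 × 8 × 10 × 15 × 10 = 60000
Stock = 0.0333 nM × 60000 = 1998 nM = 2.00 μM

2.00 μM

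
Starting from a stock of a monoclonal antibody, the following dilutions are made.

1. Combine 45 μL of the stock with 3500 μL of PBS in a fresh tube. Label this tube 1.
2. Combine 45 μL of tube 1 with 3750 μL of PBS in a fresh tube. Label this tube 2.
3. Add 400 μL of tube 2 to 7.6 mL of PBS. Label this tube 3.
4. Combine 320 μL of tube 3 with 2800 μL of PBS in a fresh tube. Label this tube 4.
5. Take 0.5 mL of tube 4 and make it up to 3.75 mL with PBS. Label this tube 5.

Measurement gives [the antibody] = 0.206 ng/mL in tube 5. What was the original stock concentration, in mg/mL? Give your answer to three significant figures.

2.00 mg/mL

Step 1: 45 μL + 3500 μL = 3545 μL total → factor 3545/45 = 78.778
Step 2: 45 μL + 3750 μL = 3795 μL total → factor 3795/45 = 84.333
Step 3: 400 μL + 7.6 mL = 8000 μL total → factor 8000/400 = 20
Step 4: 320 μL + 2800 μL = 3120 μL total → factor 3120/320 = 9.75
Step 5: 0.5 mL brought to 3.75 mL → factor 3.75/0.5 = 7.5
Overall dilution factor = 78.778 × 84.333 × 20 × 9.75 × 7.5 = 9.7163 × 10^6
Stock = 0.206 ng/mL × 9.7163 × 10^6 = 2.002 × 10^6 ng/mL = 2.00 mg/mL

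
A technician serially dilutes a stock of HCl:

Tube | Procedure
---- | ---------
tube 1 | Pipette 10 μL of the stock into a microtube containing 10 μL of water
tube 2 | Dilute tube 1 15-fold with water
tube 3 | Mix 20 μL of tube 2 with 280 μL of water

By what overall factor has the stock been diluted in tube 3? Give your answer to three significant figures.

Step 1: 10 μL + 10 μL = 20 μL total → factor 20/10 = 2
Step 2: 15-fold → factor 15
Step 3: 20 μL + 280 μL = 300 μL total → factor 300/20 = 15
Overall dilution factor = 2 × 15 × 15 = 450

450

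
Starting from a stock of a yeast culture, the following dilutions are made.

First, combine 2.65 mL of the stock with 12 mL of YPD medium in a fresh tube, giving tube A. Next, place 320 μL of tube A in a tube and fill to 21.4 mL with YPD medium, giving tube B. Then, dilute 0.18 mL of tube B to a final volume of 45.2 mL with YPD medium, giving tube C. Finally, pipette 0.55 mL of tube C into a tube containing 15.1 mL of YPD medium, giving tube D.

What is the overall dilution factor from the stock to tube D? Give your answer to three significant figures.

2.64 × 10^6

Step 1: 2.65 mL + 12 mL = 14.65 mL total → factor 14.65/2.65 = 5.5283
Step 2: 320 μL brought to 21.4 mL → factor 21400/320 = 66.875
Step 3: 0.18 mL brought to 45.2 mL → factor 45.2/0.18 = 251.11
Step 4: 0.55 mL + 15.1 mL = 15.65 mL total → factor 15.65/0.55 = 28.455
Overall dilution factor = 5.5283 × 66.875 × 251.11 × 28.455 = 2.6416 × 10^6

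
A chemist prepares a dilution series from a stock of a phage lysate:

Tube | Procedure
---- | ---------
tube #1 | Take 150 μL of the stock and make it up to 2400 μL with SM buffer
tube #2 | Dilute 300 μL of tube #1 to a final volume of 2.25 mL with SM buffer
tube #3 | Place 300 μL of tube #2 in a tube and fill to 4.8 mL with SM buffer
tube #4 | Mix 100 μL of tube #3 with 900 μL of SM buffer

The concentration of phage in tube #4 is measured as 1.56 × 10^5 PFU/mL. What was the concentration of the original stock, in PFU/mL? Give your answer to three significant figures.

3.00 × 10^9 PFU/mL

Step 1: 150 μL brought to 2400 μL → factor 2400/150 = 16
Step 2: 300 μL brought to 2.25 mL → factor 2250/300 = 7.5
Step 3: 300 μL brought to 4.8 mL → factor 4800/300 = 16
Step 4: 100 μL + 900 μL = 1000 μL total → factor 1000/100 = 10
Overall dilution factor = 16 × 7.5 × 16 × 10 = 19200
Stock = 1.56 × 10^5 PFU/mL × 19200 = 3.00 × 10^9 PFU/mL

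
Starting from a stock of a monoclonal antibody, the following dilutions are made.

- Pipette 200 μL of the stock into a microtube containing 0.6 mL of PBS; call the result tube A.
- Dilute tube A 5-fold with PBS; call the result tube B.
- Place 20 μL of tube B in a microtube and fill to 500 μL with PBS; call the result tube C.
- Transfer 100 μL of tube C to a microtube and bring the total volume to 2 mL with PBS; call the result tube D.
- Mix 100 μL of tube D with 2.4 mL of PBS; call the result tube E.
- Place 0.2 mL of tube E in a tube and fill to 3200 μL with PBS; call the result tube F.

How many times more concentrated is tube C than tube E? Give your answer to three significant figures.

Step 1: 200 μL + 0.6 mL = 800 μL total → factor 800/200 = 4
Step 2: 5-fold → factor 5
Step 3: 20 μL brought to 500 μL → factor 500/20 = 25
Step 4: 100 μL brought to 2 mL → factor 2000/100 = 20
Step 5: 100 μL + 2.4 mL = 2500 μL total → factor 2500/100 = 25
Dilution factor to tube C = 500; to tube E = 2.5 × 10^5
[tube C]/[tube E] = (factor to tube E)/(factor to tube C) = 2.5 × 10^5/500 = 500

500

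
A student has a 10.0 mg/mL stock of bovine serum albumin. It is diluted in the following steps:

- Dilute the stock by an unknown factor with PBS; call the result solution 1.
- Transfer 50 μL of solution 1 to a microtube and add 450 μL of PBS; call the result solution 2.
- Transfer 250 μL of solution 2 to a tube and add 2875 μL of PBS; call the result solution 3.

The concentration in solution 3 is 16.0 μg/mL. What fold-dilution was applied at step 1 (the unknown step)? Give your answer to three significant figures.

Step 1: unknown factor x
Step 2: 50 μL + 450 μL = 500 μL total → factor 500/50 = 10
Step 3: 250 μL + 2875 μL = 3125 μL total → factor 3125/250 = 12.5
Product of known-step factors = 125
Overall factor = 10.0 mg/mL / (16.0 μg/mL) = 625
x = 625 / 125 = 5.00

5.00-fold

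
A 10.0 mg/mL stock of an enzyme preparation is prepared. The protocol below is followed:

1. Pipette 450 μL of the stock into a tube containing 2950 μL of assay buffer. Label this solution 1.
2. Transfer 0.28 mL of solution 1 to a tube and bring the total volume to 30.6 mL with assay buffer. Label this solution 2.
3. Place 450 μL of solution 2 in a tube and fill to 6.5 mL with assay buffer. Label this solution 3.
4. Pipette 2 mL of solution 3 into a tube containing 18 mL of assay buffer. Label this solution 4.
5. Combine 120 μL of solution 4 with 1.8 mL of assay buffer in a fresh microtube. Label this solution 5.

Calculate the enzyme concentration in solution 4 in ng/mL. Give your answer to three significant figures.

Step 1: 450 μL + 2950 μL = 3400 μL total → factor 3400/450 = 7.5556
Step 2: 0.28 mL brought to 30.6 mL → factor 30.6/0.28 = 109.29
Step 3: 450 μL brought to 6.5 mL → factor 6500/450 = 14.444
Step 4: 2 mL + 18 mL = 20 mL total → factor 20/2 = 10
Dilution factor through solution 4 = 7.5556 × 109.29 × 14.444 × 10 = 1.1927 × 10^5
[solution 4] = 10.0 mg/mL / 1.1927 × 10^5 = 8.384 × 10^-5 mg/mL = 83.8 ng/mL

83.8 ng/mL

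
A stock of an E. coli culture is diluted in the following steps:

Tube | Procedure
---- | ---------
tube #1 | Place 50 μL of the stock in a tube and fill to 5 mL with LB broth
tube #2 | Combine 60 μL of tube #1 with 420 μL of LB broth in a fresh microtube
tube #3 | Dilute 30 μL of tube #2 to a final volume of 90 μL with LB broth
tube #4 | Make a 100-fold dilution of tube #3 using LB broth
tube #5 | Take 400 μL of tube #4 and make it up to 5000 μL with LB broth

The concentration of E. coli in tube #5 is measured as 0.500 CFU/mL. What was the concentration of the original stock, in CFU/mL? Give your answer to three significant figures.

Step 1: 50 μL brought to 5 mL → factor 5000/50 = 100
Step 2: 60 μL + 420 μL = 480 μL total → factor 480/60 = 8
Step 3: 30 μL brought to 90 μL → factor 90/30 = 3
Step 4: 100-fold → factor 100
Step 5: 400 μL brought to 5000 μL → factor 5000/400 = 12.5
Overall dilution factor = 100 × 8 × 3 × 100 × 12.5 = 3 × 10^6
Stock = 0.500 CFU/mL × 3 × 10^6 = 1.50 × 10^6 CFU/mL

1.50 × 10^6 CFU/mL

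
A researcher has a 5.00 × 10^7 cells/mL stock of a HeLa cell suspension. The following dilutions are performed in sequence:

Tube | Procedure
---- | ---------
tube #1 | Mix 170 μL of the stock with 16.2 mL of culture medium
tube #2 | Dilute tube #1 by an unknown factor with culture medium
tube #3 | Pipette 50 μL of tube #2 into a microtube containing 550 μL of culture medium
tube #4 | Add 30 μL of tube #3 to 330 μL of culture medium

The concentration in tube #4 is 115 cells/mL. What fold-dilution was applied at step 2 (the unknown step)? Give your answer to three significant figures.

31.4-fold

Step 1: 170 μL + 16.2 mL = 16370 μL total → factor 16370/170 = 96.294
Step 2: unknown factor x
Step 3: 50 μL + 550 μL = 600 μL total → factor 600/50 = 12
Step 4: 30 μL + 330 μL = 360 μL total → factor 360/30 = 12
Product of known-step factors = 13866
Overall factor = 5.00 × 10^7 cells/mL / (115 cells/mL) = 4.3478 × 10^5
x = 4.3478 × 10^5 / 13866 = 31.4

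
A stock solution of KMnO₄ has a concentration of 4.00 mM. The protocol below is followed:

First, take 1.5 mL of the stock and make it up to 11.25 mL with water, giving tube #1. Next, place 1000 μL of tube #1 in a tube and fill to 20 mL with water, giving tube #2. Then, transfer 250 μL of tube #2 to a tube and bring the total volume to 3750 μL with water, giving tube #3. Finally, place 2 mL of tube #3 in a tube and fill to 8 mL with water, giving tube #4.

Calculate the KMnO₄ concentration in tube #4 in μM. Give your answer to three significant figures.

Step 1: 1.5 mL brought to 11.25 mL → factor 11.25/1.5 = 7.5
Step 2: 1000 μL brought to 20 mL → factor 20000/1000 = 20
Step 3: 250 μL brought to 3750 μL → factor 3750/250 = 15
Step 4: 2 mL brought to 8 mL → factor 8/2 = 4
Dilution factor through tube #4 = 7.5 × 20 × 15 × 4 = 9000
[tube #4] = 4.00 mM / 9000 = 0.0004444 mM = 0.444 μM

0.444 μM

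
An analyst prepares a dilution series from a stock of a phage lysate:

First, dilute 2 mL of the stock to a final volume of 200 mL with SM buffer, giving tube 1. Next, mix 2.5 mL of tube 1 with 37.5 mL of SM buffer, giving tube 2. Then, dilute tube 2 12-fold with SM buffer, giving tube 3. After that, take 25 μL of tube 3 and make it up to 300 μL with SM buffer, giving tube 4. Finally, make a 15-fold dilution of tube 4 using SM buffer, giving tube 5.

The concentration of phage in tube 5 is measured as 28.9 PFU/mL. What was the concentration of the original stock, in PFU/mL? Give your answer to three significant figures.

9.99 × 10^7 PFU/mL

Step 1: 2 mL brought to 200 mL → factor 200/2 = 100
Step 2: 2.5 mL + 37.5 mL = 40 mL total → factor 40/2.5 = 16
Step 3: 12-fold → factor 12
Step 4: 25 μL brought to 300 μL → factor 300/25 = 12
Step 5: 15-fold → factor 15
Overall dilution factor = 100 × 16 × 12 × 12 × 15 = 3.456 × 10^6
Stock = 28.9 PFU/mL × 3.456 × 10^6 = 9.99 × 10^7 PFU/mL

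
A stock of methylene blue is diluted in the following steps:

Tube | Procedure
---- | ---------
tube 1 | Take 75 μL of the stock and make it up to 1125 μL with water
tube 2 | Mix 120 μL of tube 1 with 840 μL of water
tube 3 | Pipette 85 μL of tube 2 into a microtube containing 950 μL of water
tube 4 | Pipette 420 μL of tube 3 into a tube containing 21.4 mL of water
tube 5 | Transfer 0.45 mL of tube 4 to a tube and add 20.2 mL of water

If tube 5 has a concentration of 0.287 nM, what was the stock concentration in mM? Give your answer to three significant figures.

Step 1: 75 μL brought to 1125 μL → factor 1125/75 = 15
Step 2: 120 μL + 840 μL = 960 μL total → factor 960/120 = 8
Step 3: 85 μL + 950 μL = 1035 μL total → factor 1035/85 = 12.176
Step 4: 420 μL + 21.4 mL = 21820 μL total → factor 21820/420 = 51.952
Step 5: 0.45 mL + 20.2 mL = 20.65 mL total → factor 20.65/0.45 = 45.889
Overall dilution factor = 15 × 8 × 12.176 × 51.952 × 45.889 = 3.4835 × 10^6
Stock = 0.287 nM × 3.4835 × 10^6 = 9.998 × 10^5 nM = 1.00 mM

1.00 mM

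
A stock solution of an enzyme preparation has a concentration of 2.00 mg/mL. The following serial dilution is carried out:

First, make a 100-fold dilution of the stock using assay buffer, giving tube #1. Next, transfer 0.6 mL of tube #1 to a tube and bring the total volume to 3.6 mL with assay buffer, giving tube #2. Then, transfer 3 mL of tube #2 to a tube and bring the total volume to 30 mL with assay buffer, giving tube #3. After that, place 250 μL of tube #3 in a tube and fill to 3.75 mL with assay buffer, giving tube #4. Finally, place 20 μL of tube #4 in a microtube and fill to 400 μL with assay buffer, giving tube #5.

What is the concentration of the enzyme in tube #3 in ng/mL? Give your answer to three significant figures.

333 ng/mL

Step 1: 100-fold → factor 100
Step 2: 0.6 mL brought to 3.6 mL → factor 3.6/0.6 = 6
Step 3: 3 mL brought to 30 mL → factor 30/3 = 10
Dilution factor through tube #3 = 100 × 6 × 10 = 6000
[tube #3] = 2.00 mg/mL / 6000 = 0.0003333 mg/mL = 333 ng/mL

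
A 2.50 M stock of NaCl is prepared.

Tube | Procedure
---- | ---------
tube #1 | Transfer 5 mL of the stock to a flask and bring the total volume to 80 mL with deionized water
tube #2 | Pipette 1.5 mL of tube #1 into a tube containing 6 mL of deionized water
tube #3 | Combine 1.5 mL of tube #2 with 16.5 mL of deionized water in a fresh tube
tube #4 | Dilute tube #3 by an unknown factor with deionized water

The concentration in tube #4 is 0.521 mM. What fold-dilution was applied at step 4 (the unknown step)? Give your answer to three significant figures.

5.00-fold

Step 1: 5 mL brought to 80 mL → factor 80/5 = 16
Step 2: 1.5 mL + 6 mL = 7.5 mL total → factor 7.5/1.5 = 5
Step 3: 1.5 mL + 16.5 mL = 18 mL total → factor 18/1.5 = 12
Step 4: unknown factor x
Product of known-step factors = 960
Overall factor = 2.50 M / (0.521 mM) = 4798.5
x = 4798.5 / 960 = 5.00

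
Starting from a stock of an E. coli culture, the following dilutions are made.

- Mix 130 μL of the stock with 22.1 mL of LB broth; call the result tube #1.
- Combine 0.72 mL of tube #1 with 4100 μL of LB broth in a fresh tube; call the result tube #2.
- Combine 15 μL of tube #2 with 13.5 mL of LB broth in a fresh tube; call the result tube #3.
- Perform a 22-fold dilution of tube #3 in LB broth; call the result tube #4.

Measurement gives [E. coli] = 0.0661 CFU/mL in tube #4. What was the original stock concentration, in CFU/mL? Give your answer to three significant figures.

1.50 × 10^6 CFU/mL

Step 1: 130 μL + 22.1 mL = 22230 μL total → factor 22230/130 = 171
Step 2: 0.72 mL + 4100 μL = 4.82 mL total → factor 4.82/0.72 = 6.6944
Step 3: 15 μL + 13.5 mL = 13515 μL total → factor 13515/15 = 901
Step 4: 22-fold → factor 22
Overall dilution factor = 171 × 6.6944 × 901 × 22 = 2.2691 × 10^7
Stock = 0.0661 CFU/mL × 2.2691 × 10^7 = 1.50 × 10^6 CFU/mL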